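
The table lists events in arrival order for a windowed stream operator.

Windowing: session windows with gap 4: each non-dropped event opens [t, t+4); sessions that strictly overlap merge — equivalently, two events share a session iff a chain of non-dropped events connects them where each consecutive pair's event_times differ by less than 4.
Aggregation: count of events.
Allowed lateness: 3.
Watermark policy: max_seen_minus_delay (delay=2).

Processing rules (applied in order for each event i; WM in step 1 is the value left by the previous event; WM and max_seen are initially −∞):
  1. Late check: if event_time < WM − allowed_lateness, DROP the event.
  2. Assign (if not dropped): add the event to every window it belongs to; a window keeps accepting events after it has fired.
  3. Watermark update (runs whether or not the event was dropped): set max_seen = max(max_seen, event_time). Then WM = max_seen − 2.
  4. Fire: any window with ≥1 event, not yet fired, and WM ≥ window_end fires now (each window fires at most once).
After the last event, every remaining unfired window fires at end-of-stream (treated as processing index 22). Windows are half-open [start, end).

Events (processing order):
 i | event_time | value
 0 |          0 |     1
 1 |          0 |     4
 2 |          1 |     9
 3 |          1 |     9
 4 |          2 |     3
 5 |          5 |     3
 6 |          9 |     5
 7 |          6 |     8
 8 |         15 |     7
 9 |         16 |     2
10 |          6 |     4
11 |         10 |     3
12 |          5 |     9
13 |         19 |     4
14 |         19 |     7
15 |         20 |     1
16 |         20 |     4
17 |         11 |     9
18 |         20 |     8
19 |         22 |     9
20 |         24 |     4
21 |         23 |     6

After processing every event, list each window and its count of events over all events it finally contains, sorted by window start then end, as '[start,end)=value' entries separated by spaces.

[0,13)=8 [15,28)=10

i=0 t=0 v=1: → [0,4); WM=-2
i=1 t=0 v=4: → [0,4); WM=-2
i=2 t=1 v=9: → [0,5); WM=-1
i=3 t=1 v=9: → [0,5); WM=-1
i=4 t=2 v=3: → [0,6); WM=0
i=5 t=5 v=3: → [0,9); WM=3
i=6 t=9 v=5: → [9,13); WM=7
i=7 t=6 v=8: → [0,13); WM=7
i=8 t=15 v=7: → [15,19); WM=13
i=9 t=16 v=2: → [15,20); WM=14
i=10 t=6 v=4: DROP (t<14-3); WM=14
i=11 t=10 v=3: DROP (t<14-3); WM=14
i=12 t=5 v=9: DROP (t<14-3); WM=14
i=13 t=19 v=4: → [15,23); WM=17
i=14 t=19 v=7: → [15,23); WM=17
i=15 t=20 v=1: → [15,24); WM=18
i=16 t=20 v=4: → [15,24); WM=18
i=17 t=11 v=9: DROP (t<18-3); WM=18
i=18 t=20 v=8: → [15,24); WM=18
i=19 t=22 v=9: → [15,26); WM=20
i=20 t=24 v=4: → [15,28); WM=22
i=21 t=23 v=6: → [15,28); WM=22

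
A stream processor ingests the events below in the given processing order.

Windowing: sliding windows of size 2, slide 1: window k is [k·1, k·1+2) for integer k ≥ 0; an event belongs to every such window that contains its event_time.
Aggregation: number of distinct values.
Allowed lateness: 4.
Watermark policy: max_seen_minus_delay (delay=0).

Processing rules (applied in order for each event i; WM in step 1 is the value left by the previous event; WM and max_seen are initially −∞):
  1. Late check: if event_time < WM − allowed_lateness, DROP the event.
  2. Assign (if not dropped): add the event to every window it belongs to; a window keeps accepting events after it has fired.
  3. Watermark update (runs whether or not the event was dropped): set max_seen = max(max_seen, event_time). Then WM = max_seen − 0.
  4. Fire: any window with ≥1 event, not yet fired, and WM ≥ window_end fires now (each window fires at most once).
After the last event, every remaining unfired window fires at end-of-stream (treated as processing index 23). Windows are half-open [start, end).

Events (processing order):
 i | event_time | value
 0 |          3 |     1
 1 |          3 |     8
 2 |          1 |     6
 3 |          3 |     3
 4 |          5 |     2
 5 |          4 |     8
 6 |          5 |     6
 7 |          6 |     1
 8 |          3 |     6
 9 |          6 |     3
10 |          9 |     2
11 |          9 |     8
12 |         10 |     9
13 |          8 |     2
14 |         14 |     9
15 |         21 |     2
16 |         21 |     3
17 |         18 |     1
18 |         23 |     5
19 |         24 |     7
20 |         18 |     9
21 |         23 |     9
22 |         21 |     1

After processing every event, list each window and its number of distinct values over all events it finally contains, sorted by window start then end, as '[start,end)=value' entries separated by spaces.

i=0 t=3 v=1: → [3,5),[2,4); WM=3
i=1 t=3 v=8: → [3,5),[2,4); WM=3
i=2 t=1 v=6: → [1,3),[0,2); WM=3; [0,2) fires=1 [1,3) fires=1
i=3 t=3 v=3: → [3,5),[2,4); WM=3
i=4 t=5 v=2: → [5,7),[4,6); WM=5; [2,4) fires=3 [3,5) fires=3
i=5 t=4 v=8: → [4,6),[3,5); WM=5
i=6 t=5 v=6: → [5,7),[4,6); WM=5
i=7 t=6 v=1: → [6,8),[5,7); WM=6; [4,6) fires=3
i=8 t=3 v=6: → [3,5),[2,4); WM=6
i=9 t=6 v=3: → [6,8),[5,7); WM=6
i=10 t=9 v=2: → [9,11),[8,10); WM=9; [5,7) fires=4 [6,8) fires=2
i=11 t=9 v=8: → [9,11),[8,10); WM=9
i=12 t=10 v=9: → [10,12),[9,11); WM=10; [8,10) fires=2
i=13 t=8 v=2: → [8,10),[7,9); WM=10; [7,9) fires=1
i=14 t=14 v=9: → [14,16),[13,15); WM=14; [9,11) fires=3 [10,12) fires=1
i=15 t=21 v=2: → [21,23),[20,22); WM=21; [13,15) fires=1 [14,16) fires=1
i=16 t=21 v=3: → [21,23),[20,22); WM=21
i=17 t=18 v=1: → [18,20),[17,19); WM=21; [17,19) fires=1 [18,20) fires=1
i=18 t=23 v=5: → [23,25),[22,24); WM=23; [20,22) fires=2 [21,23) fires=2
i=19 t=24 v=7: → [24,26),[23,25); WM=24; [22,24) fires=1
i=20 t=18 v=9: DROP (t<24-4); WM=24
i=21 t=23 v=9: → [23,25),[22,24); WM=24
i=22 t=21 v=1: → [21,23),[20,22); WM=24

[0,2)=1 [1,3)=1 [2,4)=4 [3,5)=4 [4,6)=3 [5,7)=4 [6,8)=2 [7,9)=1 [8,10)=2 [9,11)=3 [10,12)=1 [13,15)=1 [14,16)=1 [17,19)=1 [18,20)=1 [20,22)=3 [21,23)=3 [22,24)=2 [23,25)=3 [24,26)=1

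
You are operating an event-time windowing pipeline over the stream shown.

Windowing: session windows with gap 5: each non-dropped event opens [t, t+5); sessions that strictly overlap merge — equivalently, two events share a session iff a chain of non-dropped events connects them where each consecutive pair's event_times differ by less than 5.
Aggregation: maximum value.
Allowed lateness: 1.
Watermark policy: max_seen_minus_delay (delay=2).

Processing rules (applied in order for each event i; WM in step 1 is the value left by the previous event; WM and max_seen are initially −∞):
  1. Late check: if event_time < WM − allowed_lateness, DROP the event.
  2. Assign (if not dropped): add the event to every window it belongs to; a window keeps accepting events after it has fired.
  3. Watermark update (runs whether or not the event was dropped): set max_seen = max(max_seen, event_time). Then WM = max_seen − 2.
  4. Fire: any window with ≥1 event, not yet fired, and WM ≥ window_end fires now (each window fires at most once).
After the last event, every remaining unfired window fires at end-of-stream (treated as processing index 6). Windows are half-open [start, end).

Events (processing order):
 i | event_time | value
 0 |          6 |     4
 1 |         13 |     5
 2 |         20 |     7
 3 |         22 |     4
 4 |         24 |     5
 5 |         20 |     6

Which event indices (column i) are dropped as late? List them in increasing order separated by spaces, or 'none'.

i=0 t=6 v=4: → [6,11); WM=4
i=1 t=13 v=5: → [13,18); WM=11
i=2 t=20 v=7: → [20,25); WM=18
i=3 t=22 v=4: → [20,27); WM=20
i=4 t=24 v=5: → [20,29); WM=22
i=5 t=20 v=6: DROP (t<22-1); WM=22

5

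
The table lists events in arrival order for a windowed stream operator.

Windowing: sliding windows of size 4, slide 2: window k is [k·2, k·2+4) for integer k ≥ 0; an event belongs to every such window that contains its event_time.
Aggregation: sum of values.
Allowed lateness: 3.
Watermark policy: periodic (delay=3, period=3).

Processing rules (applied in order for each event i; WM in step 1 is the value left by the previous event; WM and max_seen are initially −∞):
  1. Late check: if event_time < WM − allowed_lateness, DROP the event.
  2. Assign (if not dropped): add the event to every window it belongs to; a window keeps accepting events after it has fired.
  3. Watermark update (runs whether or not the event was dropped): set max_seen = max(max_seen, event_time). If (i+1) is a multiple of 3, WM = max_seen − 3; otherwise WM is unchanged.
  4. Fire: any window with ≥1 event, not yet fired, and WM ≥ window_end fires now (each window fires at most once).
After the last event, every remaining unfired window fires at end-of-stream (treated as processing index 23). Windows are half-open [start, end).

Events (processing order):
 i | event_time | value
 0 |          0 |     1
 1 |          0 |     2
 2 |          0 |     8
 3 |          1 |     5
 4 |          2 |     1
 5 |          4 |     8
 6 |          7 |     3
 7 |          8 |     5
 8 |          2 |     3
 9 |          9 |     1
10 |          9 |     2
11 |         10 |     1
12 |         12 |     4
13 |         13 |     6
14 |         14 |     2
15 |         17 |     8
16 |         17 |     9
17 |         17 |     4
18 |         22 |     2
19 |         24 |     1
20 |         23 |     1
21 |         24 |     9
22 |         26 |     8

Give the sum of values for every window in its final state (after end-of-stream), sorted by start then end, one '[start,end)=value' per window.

i=0 t=0 v=1: → [0,4); WM=−∞
i=1 t=0 v=2: → [0,4); WM=−∞
i=2 t=0 v=8: → [0,4); WM=-3
i=3 t=1 v=5: → [0,4); WM=-3
i=4 t=2 v=1: → [2,6),[0,4); WM=-3
i=5 t=4 v=8: → [4,8),[2,6); WM=1
i=6 t=7 v=3: → [6,10),[4,8); WM=1
i=7 t=8 v=5: → [8,12),[6,10); WM=1
i=8 t=2 v=3: → [2,6),[0,4); WM=5; [0,4) fires=20
i=9 t=9 v=1: → [8,12),[6,10); WM=5
i=10 t=9 v=2: → [8,12),[6,10); WM=5
i=11 t=10 v=1: → [10,14),[8,12); WM=7; [2,6) fires=12
i=12 t=12 v=4: → [12,16),[10,14); WM=7
i=13 t=13 v=6: → [12,16),[10,14); WM=7
i=14 t=14 v=2: → [14,18),[12,16); WM=11; [4,8) fires=11 [6,10) fires=11
i=15 t=17 v=8: → [16,20),[14,18); WM=11
i=16 t=17 v=9: → [16,20),[14,18); WM=11
i=17 t=17 v=4: → [16,20),[14,18); WM=14; [8,12) fires=9 [10,14) fires=11
i=18 t=22 v=2: → [22,26),[20,24); WM=14
i=19 t=24 v=1: → [24,28),[22,26); WM=14
i=20 t=23 v=1: → [22,26),[20,24); WM=21; [12,16) fires=12 [14,18) fires=23 [16,20) fires=21
i=21 t=24 v=9: → [24,28),[22,26); WM=21
i=22 t=26 v=8: → [26,30),[24,28); WM=21

[0,4)=20 [2,6)=12 [4,8)=11 [6,10)=11 [8,12)=9 [10,14)=11 [12,16)=12 [14,18)=23 [16,20)=21 [20,24)=3 [22,26)=13 [24,28)=18 [26,30)=8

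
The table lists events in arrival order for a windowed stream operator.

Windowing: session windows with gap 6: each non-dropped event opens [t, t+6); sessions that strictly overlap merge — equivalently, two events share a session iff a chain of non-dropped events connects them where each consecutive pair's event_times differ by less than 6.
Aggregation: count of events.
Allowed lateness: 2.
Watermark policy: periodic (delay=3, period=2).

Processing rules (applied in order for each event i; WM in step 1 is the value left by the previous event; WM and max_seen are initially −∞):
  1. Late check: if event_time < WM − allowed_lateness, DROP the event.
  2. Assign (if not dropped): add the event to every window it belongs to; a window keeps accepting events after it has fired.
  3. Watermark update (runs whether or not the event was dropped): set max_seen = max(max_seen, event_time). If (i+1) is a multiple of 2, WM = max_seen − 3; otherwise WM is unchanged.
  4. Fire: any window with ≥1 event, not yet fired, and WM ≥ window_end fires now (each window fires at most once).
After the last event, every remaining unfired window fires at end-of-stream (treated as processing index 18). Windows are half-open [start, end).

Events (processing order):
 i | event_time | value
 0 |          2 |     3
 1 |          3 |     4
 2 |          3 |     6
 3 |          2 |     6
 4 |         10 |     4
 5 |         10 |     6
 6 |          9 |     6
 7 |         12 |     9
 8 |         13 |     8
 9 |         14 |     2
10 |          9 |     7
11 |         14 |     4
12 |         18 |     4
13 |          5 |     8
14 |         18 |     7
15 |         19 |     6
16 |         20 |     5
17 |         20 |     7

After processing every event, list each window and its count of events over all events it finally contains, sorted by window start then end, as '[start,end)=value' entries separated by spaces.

i=0 t=2 v=3: → [2,8); WM=−∞
i=1 t=3 v=4: → [2,9); WM=0
i=2 t=3 v=6: → [2,9); WM=0
i=3 t=2 v=6: → [2,9); WM=0
i=4 t=10 v=4: → [10,16); WM=0
i=5 t=10 v=6: → [10,16); WM=7
i=6 t=9 v=6: → [9,16); WM=7
i=7 t=12 v=9: → [9,18); WM=9
i=8 t=13 v=8: → [9,19); WM=9
i=9 t=14 v=2: → [9,20); WM=11
i=10 t=9 v=7: → [9,20); WM=11
i=11 t=14 v=4: → [9,20); WM=11
i=12 t=18 v=4: → [9,24); WM=11
i=13 t=5 v=8: DROP (t<11-2); WM=15
i=14 t=18 v=7: → [9,24); WM=15
i=15 t=19 v=6: → [9,25); WM=16
i=16 t=20 v=5: → [9,26); WM=16
i=17 t=20 v=7: → [9,26); WM=17

[2,9)=4 [9,26)=13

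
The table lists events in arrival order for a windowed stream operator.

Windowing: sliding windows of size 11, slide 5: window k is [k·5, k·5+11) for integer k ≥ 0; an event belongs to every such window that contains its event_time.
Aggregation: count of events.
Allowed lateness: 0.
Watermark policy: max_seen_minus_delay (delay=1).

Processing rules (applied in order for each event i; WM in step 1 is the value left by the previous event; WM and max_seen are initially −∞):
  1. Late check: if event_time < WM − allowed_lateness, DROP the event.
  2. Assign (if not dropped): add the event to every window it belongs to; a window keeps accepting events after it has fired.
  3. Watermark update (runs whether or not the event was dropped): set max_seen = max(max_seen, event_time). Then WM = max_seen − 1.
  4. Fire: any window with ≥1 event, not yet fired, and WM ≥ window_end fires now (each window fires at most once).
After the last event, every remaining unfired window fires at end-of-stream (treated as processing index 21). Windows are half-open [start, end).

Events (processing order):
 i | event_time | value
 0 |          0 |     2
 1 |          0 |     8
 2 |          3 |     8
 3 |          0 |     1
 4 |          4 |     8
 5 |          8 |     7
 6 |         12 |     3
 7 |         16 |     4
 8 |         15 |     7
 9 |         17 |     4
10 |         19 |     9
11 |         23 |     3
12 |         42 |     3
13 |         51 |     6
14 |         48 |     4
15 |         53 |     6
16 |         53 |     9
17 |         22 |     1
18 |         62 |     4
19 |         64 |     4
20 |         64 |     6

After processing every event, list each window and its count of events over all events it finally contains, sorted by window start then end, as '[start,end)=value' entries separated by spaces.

[0,11)=5 [5,16)=3 [10,21)=5 [15,26)=5 [20,31)=1 [35,46)=1 [40,51)=1 [45,56)=3 [50,61)=3 [55,66)=3 [60,71)=3

i=0 t=0 v=2: → [0,11); WM=-1
i=1 t=0 v=8: → [0,11); WM=-1
i=2 t=3 v=8: → [0,11); WM=2
i=3 t=0 v=1: DROP (t<2-0); WM=2
i=4 t=4 v=8: → [0,11); WM=3
i=5 t=8 v=7: → [5,16),[0,11); WM=7
i=6 t=12 v=3: → [10,21),[5,16); WM=11; [0,11) fires=5
i=7 t=16 v=4: → [15,26),[10,21); WM=15
i=8 t=15 v=7: → [15,26),[10,21),[5,16); WM=15
i=9 t=17 v=4: → [15,26),[10,21); WM=16; [5,16) fires=3
i=10 t=19 v=9: → [15,26),[10,21); WM=18
i=11 t=23 v=3: → [20,31),[15,26); WM=22; [10,21) fires=5
i=12 t=42 v=3: → [40,51),[35,46); WM=41; [15,26) fires=5 [20,31) fires=1
i=13 t=51 v=6: → [50,61),[45,56); WM=50; [35,46) fires=1
i=14 t=48 v=4: DROP (t<50-0); WM=50
i=15 t=53 v=6: → [50,61),[45,56); WM=52; [40,51) fires=1
i=16 t=53 v=9: → [50,61),[45,56); WM=52
i=17 t=22 v=1: DROP (t<52-0); WM=52
i=18 t=62 v=4: → [60,71),[55,66); WM=61; [45,56) fires=3 [50,61) fires=3
i=19 t=64 v=4: → [60,71),[55,66); WM=63
i=20 t=64 v=6: → [60,71),[55,66); WM=63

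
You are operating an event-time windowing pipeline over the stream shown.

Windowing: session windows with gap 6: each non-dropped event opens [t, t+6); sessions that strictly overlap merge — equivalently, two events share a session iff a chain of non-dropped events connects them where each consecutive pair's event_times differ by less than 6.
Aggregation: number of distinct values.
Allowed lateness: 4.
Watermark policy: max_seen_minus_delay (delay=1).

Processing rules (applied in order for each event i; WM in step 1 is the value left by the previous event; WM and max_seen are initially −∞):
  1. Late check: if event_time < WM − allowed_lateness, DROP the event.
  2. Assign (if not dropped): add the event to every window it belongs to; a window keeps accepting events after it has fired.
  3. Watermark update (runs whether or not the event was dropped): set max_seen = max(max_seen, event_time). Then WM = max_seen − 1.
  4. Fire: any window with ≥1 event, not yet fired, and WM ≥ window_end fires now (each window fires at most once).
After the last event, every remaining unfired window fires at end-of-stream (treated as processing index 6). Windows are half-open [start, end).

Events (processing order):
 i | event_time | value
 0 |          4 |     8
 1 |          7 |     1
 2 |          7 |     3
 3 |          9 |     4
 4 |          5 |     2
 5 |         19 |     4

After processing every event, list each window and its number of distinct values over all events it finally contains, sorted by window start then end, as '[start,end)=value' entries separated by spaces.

i=0 t=4 v=8: → [4,10); WM=3
i=1 t=7 v=1: → [4,13); WM=6
i=2 t=7 v=3: → [4,13); WM=6
i=3 t=9 v=4: → [4,15); WM=8
i=4 t=5 v=2: → [4,15); WM=8
i=5 t=19 v=4: → [19,25); WM=18

[4,15)=5 [19,25)=1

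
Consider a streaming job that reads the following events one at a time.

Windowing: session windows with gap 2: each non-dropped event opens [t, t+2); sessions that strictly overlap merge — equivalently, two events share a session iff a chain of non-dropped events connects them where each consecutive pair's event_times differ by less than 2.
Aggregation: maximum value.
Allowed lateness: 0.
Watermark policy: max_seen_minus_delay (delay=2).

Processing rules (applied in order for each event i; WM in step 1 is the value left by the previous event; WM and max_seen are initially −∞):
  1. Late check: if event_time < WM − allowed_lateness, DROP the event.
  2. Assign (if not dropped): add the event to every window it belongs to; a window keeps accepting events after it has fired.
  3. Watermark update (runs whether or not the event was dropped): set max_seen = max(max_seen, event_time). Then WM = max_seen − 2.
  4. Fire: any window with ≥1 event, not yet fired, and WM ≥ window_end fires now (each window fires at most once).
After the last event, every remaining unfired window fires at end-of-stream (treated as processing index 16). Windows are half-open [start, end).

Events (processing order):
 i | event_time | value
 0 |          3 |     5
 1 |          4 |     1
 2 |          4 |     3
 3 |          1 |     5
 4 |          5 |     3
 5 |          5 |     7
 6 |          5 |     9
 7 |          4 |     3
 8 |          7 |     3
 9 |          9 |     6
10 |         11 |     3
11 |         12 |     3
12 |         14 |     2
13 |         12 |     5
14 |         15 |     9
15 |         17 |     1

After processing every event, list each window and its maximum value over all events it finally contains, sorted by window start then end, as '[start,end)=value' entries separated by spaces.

[3,7)=9 [7,9)=3 [9,11)=6 [11,14)=5 [14,17)=9 [17,19)=1

i=0 t=3 v=5: → [3,5); WM=1
i=1 t=4 v=1: → [3,6); WM=2
i=2 t=4 v=3: → [3,6); WM=2
i=3 t=1 v=5: DROP (t<2-0); WM=2
i=4 t=5 v=3: → [3,7); WM=3
i=5 t=5 v=7: → [3,7); WM=3
i=6 t=5 v=9: → [3,7); WM=3
i=7 t=4 v=3: → [3,7); WM=3
i=8 t=7 v=3: → [7,9); WM=5
i=9 t=9 v=6: → [9,11); WM=7
i=10 t=11 v=3: → [11,13); WM=9
i=11 t=12 v=3: → [11,14); WM=10
i=12 t=14 v=2: → [14,16); WM=12
i=13 t=12 v=5: → [11,14); WM=12
i=14 t=15 v=9: → [14,17); WM=13
i=15 t=17 v=1: → [17,19); WM=15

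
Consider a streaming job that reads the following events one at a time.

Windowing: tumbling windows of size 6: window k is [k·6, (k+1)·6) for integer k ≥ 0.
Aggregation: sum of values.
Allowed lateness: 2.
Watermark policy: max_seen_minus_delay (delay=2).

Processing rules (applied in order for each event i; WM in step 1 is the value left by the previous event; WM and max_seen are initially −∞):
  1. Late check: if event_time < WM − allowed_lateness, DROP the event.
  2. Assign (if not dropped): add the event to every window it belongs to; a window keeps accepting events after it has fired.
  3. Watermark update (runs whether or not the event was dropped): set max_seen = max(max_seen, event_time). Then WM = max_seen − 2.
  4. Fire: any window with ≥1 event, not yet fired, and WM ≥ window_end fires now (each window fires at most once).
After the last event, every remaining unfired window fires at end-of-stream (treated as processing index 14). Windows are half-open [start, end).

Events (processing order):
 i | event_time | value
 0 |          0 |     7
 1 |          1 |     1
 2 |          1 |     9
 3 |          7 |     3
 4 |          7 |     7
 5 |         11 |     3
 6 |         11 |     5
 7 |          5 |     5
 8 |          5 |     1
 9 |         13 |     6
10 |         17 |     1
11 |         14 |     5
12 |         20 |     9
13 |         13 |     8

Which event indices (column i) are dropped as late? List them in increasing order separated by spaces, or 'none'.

7 8 13

i=0 t=0 v=7: → [0,6); WM=-2
i=1 t=1 v=1: → [0,6); WM=-1
i=2 t=1 v=9: → [0,6); WM=-1
i=3 t=7 v=3: → [6,12); WM=5
i=4 t=7 v=7: → [6,12); WM=5
i=5 t=11 v=3: → [6,12); WM=9; [0,6) fires=17
i=6 t=11 v=5: → [6,12); WM=9
i=7 t=5 v=5: DROP (t<9-2); WM=9
i=8 t=5 v=1: DROP (t<9-2); WM=9
i=9 t=13 v=6: → [12,18); WM=11
i=10 t=17 v=1: → [12,18); WM=15; [6,12) fires=18
i=11 t=14 v=5: → [12,18); WM=15
i=12 t=20 v=9: → [18,24); WM=18; [12,18) fires=12
i=13 t=13 v=8: DROP (t<18-2); WM=18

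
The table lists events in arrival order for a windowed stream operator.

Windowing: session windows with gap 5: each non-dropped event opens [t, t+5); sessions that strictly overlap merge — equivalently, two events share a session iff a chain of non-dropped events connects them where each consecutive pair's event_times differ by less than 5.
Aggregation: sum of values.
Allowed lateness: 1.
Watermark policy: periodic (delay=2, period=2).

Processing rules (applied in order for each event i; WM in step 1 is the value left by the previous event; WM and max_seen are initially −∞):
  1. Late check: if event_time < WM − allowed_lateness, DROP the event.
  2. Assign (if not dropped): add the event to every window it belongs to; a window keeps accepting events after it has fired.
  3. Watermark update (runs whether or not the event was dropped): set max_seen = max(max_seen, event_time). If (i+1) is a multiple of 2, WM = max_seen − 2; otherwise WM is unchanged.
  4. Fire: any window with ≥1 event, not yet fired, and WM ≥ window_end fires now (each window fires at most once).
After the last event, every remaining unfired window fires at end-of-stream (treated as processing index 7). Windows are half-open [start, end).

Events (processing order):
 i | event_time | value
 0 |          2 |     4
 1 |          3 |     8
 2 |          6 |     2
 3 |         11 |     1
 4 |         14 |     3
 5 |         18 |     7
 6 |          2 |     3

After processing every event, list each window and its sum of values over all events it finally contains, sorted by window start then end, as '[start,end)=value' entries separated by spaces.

[2,11)=14 [11,23)=11

i=0 t=2 v=4: → [2,7); WM=−∞
i=1 t=3 v=8: → [2,8); WM=1
i=2 t=6 v=2: → [2,11); WM=1
i=3 t=11 v=1: → [11,16); WM=9
i=4 t=14 v=3: → [11,19); WM=9
i=5 t=18 v=7: → [11,23); WM=16
i=6 t=2 v=3: DROP (t<16-1); WM=16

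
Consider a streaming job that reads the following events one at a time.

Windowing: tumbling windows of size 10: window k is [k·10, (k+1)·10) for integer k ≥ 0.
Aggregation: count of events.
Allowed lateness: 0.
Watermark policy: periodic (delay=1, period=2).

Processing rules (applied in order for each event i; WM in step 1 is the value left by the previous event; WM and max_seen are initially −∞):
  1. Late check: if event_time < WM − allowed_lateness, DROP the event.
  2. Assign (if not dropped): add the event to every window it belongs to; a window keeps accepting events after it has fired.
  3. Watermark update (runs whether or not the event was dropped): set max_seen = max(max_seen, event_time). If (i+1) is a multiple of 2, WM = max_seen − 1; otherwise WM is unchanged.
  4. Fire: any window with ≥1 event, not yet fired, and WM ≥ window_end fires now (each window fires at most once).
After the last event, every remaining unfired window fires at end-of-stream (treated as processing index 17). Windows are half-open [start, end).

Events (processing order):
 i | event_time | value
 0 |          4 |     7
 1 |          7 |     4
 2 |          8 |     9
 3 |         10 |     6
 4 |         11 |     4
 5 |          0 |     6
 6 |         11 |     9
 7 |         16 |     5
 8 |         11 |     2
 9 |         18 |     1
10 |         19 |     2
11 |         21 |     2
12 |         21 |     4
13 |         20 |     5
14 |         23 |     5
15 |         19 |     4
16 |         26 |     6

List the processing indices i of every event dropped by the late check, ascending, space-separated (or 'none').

i=0 t=4 v=7: → [0,10); WM=−∞
i=1 t=7 v=4: → [0,10); WM=6
i=2 t=8 v=9: → [0,10); WM=6
i=3 t=10 v=6: → [10,20); WM=9
i=4 t=11 v=4: → [10,20); WM=9
i=5 t=0 v=6: DROP (t<9-0); WM=10; [0,10) fires=3
i=6 t=11 v=9: → [10,20); WM=10
i=7 t=16 v=5: → [10,20); WM=15
i=8 t=11 v=2: DROP (t<15-0); WM=15
i=9 t=18 v=1: → [10,20); WM=17
i=10 t=19 v=2: → [10,20); WM=17
i=11 t=21 v=2: → [20,30); WM=20; [10,20) fires=6
i=12 t=21 v=4: → [20,30); WM=20
i=13 t=20 v=5: → [20,30); WM=20
i=14 t=23 v=5: → [20,30); WM=20
i=15 t=19 v=4: DROP (t<20-0); WM=22
i=16 t=26 v=6: → [20,30); WM=22

5 8 15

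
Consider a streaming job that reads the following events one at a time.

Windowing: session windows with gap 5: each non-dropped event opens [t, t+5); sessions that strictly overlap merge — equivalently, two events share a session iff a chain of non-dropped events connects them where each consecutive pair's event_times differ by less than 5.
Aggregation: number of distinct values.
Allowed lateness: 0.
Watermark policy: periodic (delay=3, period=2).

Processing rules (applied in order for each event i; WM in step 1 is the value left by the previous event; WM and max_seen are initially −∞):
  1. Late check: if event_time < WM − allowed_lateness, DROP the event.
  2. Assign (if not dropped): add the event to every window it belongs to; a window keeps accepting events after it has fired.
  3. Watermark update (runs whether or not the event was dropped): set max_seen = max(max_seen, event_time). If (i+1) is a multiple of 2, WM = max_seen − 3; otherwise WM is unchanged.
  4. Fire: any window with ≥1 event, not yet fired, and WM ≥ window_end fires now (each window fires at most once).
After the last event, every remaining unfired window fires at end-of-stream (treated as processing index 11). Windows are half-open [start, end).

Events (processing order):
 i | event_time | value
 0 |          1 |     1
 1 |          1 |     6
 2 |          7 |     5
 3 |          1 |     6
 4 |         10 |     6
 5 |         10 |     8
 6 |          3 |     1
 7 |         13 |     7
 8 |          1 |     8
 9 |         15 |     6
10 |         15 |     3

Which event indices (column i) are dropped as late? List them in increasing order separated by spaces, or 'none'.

6 8

i=0 t=1 v=1: → [1,6); WM=−∞
i=1 t=1 v=6: → [1,6); WM=-2
i=2 t=7 v=5: → [7,12); WM=-2
i=3 t=1 v=6: → [1,6); WM=4
i=4 t=10 v=6: → [7,15); WM=4
i=5 t=10 v=8: → [7,15); WM=7
i=6 t=3 v=1: DROP (t<7-0); WM=7
i=7 t=13 v=7: → [7,18); WM=10
i=8 t=1 v=8: DROP (t<10-0); WM=10
i=9 t=15 v=6: → [7,20); WM=12
i=10 t=15 v=3: → [7,20); WM=12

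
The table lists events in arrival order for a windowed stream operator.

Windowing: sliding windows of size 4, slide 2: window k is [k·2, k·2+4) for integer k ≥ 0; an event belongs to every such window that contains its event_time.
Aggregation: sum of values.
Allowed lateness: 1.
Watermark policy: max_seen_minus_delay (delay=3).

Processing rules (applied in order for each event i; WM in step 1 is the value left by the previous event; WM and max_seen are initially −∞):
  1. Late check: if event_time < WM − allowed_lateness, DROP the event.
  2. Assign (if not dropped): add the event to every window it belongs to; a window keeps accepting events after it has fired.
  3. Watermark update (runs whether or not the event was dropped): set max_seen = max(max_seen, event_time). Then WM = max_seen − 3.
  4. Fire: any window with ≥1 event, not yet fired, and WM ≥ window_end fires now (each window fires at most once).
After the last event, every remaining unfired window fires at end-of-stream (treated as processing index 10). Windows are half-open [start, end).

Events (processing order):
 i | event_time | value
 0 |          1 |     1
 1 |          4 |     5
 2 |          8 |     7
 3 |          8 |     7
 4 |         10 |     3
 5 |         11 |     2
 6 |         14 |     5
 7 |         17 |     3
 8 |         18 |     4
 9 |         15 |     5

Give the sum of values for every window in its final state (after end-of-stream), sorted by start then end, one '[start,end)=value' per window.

i=0 t=1 v=1: → [0,4); WM=-2
i=1 t=4 v=5: → [4,8),[2,6); WM=1
i=2 t=8 v=7: → [8,12),[6,10); WM=5; [0,4) fires=1
i=3 t=8 v=7: → [8,12),[6,10); WM=5
i=4 t=10 v=3: → [10,14),[8,12); WM=7; [2,6) fires=5
i=5 t=11 v=2: → [10,14),[8,12); WM=8; [4,8) fires=5
i=6 t=14 v=5: → [14,18),[12,16); WM=11; [6,10) fires=14
i=7 t=17 v=3: → [16,20),[14,18); WM=14; [8,12) fires=19 [10,14) fires=5
i=8 t=18 v=4: → [18,22),[16,20); WM=15
i=9 t=15 v=5: → [14,18),[12,16); WM=15

[0,4)=1 [2,6)=5 [4,8)=5 [6,10)=14 [8,12)=19 [10,14)=5 [12,16)=10 [14,18)=13 [16,20)=7 [18,22)=4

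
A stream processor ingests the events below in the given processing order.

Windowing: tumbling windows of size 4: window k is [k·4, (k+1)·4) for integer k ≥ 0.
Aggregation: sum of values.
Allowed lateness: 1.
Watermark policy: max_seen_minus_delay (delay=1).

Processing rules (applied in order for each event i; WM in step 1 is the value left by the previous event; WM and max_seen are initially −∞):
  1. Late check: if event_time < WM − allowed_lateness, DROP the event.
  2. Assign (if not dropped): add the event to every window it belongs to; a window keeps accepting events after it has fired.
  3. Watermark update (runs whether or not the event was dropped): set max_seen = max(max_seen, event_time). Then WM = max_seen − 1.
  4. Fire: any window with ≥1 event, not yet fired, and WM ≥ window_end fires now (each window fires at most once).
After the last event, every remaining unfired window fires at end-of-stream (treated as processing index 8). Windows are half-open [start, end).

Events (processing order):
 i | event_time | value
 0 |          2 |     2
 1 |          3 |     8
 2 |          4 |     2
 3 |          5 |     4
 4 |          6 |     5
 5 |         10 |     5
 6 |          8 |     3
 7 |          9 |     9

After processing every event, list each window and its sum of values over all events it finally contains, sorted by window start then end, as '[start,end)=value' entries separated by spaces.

i=0 t=2 v=2: → [0,4); WM=1
i=1 t=3 v=8: → [0,4); WM=2
i=2 t=4 v=2: → [4,8); WM=3
i=3 t=5 v=4: → [4,8); WM=4; [0,4) fires=10
i=4 t=6 v=5: → [4,8); WM=5
i=5 t=10 v=5: → [8,12); WM=9; [4,8) fires=11
i=6 t=8 v=3: → [8,12); WM=9
i=7 t=9 v=9: → [8,12); WM=9

[0,4)=10 [4,8)=11 [8,12)=17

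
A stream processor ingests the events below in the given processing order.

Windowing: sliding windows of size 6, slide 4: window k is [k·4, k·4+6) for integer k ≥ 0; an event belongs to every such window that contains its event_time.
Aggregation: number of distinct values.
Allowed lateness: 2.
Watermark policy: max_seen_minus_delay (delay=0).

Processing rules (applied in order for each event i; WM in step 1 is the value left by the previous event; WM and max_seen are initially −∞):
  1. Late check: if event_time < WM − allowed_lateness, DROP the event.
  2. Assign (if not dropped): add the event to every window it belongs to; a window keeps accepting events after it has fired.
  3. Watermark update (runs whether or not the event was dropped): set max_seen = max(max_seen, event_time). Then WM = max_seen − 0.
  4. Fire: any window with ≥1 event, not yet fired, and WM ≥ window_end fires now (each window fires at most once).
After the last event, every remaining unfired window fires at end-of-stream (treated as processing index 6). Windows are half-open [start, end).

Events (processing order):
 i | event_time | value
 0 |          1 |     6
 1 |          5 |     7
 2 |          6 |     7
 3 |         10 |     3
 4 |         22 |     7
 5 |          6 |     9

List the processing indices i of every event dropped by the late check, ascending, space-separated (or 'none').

5

i=0 t=1 v=6: → [0,6); WM=1
i=1 t=5 v=7: → [4,10),[0,6); WM=5
i=2 t=6 v=7: → [4,10); WM=6; [0,6) fires=2
i=3 t=10 v=3: → [8,14); WM=10; [4,10) fires=1
i=4 t=22 v=7: → [20,26); WM=22; [8,14) fires=1
i=5 t=6 v=9: DROP (t<22-2); WM=22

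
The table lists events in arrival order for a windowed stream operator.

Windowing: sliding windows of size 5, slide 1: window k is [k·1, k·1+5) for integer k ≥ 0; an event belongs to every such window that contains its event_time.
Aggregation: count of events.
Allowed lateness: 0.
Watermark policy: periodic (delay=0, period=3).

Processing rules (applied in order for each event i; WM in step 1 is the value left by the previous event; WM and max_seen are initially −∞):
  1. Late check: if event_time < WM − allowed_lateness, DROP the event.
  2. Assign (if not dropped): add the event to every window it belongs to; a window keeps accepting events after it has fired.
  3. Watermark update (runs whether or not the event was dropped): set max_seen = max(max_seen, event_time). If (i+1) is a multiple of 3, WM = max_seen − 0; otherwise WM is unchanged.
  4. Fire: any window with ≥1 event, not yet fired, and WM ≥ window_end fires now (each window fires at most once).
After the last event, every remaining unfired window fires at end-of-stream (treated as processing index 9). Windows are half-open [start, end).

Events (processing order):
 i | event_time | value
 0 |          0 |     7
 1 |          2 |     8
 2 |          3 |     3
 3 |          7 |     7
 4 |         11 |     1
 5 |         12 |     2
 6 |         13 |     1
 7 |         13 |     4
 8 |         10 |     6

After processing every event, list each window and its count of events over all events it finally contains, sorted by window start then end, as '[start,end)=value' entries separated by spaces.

i=0 t=0 v=7: → [0,5); WM=−∞
i=1 t=2 v=8: → [2,7),[1,6),[0,5); WM=−∞
i=2 t=3 v=3: → [3,8),[2,7),[1,6),[0,5); WM=3
i=3 t=7 v=7: → [7,12),[6,11),[5,10),[4,9),[3,8); WM=3
i=4 t=11 v=1: → [11,16),[10,15),[9,14),[8,13),[7,12); WM=3
i=5 t=12 v=2: → [12,17),[11,16),[10,15),[9,14),[8,13); WM=12; [0,5) fires=3 [1,6) fires=2 [2,7) fires=2 [3,8) fires=2 [4,9) fires=1 [5,10) fires=1 [6,11) fires=1 [7,12) fires=2
i=6 t=13 v=1: → [13,18),[12,17),[11,16),[10,15),[9,14); WM=12
i=7 t=13 v=4: → [13,18),[12,17),[11,16),[10,15),[9,14); WM=12
i=8 t=10 v=6: DROP (t<12-0); WM=13; [8,13) fires=2

[0,5)=3 [1,6)=2 [2,7)=2 [3,8)=2 [4,9)=1 [5,10)=1 [6,11)=1 [7,12)=2 [8,13)=2 [9,14)=4 [10,15)=4 [11,16)=4 [12,17)=3 [13,18)=2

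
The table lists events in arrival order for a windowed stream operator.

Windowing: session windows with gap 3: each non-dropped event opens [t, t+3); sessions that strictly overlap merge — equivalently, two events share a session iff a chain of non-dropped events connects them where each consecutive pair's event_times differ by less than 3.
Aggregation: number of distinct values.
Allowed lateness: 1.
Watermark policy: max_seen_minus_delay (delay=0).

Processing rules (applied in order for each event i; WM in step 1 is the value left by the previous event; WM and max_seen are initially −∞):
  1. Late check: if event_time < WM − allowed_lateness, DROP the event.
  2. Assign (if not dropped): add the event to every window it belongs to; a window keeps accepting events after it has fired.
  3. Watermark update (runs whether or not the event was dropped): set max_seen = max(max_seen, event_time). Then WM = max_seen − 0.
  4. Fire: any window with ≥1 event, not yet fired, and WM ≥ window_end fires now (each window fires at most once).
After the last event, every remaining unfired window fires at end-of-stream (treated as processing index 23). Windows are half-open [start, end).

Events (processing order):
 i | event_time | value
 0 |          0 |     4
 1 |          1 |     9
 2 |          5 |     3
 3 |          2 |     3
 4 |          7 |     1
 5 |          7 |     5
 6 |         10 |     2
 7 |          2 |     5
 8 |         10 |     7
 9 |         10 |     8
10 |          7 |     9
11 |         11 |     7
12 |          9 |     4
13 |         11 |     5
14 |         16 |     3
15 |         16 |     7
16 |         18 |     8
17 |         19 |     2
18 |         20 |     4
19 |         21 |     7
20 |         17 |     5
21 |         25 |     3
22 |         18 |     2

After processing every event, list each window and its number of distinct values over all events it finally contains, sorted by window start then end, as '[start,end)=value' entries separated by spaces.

[0,4)=2 [5,10)=3 [10,14)=4 [16,24)=5 [25,28)=1

i=0 t=0 v=4: → [0,3); WM=0
i=1 t=1 v=9: → [0,4); WM=1
i=2 t=5 v=3: → [5,8); WM=5
i=3 t=2 v=3: DROP (t<5-1); WM=5
i=4 t=7 v=1: → [5,10); WM=7
i=5 t=7 v=5: → [5,10); WM=7
i=6 t=10 v=2: → [10,13); WM=10
i=7 t=2 v=5: DROP (t<10-1); WM=10
i=8 t=10 v=7: → [10,13); WM=10
i=9 t=10 v=8: → [10,13); WM=10
i=10 t=7 v=9: DROP (t<10-1); WM=10
i=11 t=11 v=7: → [10,14); WM=11
i=12 t=9 v=4: DROP (t<11-1); WM=11
i=13 t=11 v=5: → [10,14); WM=11
i=14 t=16 v=3: → [16,19); WM=16
i=15 t=16 v=7: → [16,19); WM=16
i=16 t=18 v=8: → [16,21); WM=18
i=17 t=19 v=2: → [16,22); WM=19
i=18 t=20 v=4: → [16,23); WM=20
i=19 t=21 v=7: → [16,24); WM=21
i=20 t=17 v=5: DROP (t<21-1); WM=21
i=21 t=25 v=3: → [25,28); WM=25
i=22 t=18 v=2: DROP (t<25-1); WM=25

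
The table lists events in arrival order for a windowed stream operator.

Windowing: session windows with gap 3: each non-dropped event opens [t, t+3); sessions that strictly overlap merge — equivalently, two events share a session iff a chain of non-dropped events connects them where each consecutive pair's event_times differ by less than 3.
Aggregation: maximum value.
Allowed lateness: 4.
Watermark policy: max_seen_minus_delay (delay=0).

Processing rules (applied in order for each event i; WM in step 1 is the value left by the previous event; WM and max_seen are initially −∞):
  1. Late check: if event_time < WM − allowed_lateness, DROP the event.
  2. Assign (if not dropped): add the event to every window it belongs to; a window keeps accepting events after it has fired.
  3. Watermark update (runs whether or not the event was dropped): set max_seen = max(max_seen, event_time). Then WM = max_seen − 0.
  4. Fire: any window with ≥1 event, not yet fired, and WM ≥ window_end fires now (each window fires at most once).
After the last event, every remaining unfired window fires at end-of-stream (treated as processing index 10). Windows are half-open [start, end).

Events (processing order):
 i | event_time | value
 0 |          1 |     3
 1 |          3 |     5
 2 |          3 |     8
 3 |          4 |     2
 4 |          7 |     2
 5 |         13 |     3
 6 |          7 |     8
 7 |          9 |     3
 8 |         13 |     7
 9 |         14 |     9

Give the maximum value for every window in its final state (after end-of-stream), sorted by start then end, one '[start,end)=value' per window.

i=0 t=1 v=3: → [1,4); WM=1
i=1 t=3 v=5: → [1,6); WM=3
i=2 t=3 v=8: → [1,6); WM=3
i=3 t=4 v=2: → [1,7); WM=4
i=4 t=7 v=2: → [7,10); WM=7
i=5 t=13 v=3: → [13,16); WM=13
i=6 t=7 v=8: DROP (t<13-4); WM=13
i=7 t=9 v=3: → [7,12); WM=13
i=8 t=13 v=7: → [13,16); WM=13
i=9 t=14 v=9: → [13,17); WM=14

[1,7)=8 [7,12)=3 [13,17)=9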